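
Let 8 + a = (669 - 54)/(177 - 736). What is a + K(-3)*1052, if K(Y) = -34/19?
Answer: -20090965/10621 ≈ -1891.6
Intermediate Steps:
K(Y) = -34/19 (K(Y) = -34*1/19 = -34/19)
a = -5087/559 (a = -8 + (669 - 54)/(177 - 736) = -8 + 615/(-559) = -8 + 615*(-1/559) = -8 - 615/559 = -5087/559 ≈ -9.1002)
a + K(-3)*1052 = -5087/559 - 34/19*1052 = -5087/559 - 35768/19 = -20090965/10621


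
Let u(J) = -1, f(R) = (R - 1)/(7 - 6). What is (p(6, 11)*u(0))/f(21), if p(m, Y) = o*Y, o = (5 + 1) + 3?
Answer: -99/20 ≈ -4.9500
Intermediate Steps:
o = 9 (o = 6 + 3 = 9)
p(m, Y) = 9*Y
f(R) = -1 + R (f(R) = (-1 + R)/1 = (-1 + R)*1 = -1 + R)
(p(6, 11)*u(0))/f(21) = ((9*11)*(-1))/(-1 + 21) = (99*(-1))/20 = -99*1/20 = -99/20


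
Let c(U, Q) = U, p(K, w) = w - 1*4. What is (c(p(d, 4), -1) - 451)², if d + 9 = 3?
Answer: 203401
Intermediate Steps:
d = -6 (d = -9 + 3 = -6)
p(K, w) = -4 + w (p(K, w) = w - 4 = -4 + w)
(c(p(d, 4), -1) - 451)² = ((-4 + 4) - 451)² = (0 - 451)² = (-451)² = 203401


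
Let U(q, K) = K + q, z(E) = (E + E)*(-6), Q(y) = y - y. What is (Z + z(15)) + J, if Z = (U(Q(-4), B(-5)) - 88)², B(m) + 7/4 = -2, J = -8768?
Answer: -8479/16 ≈ -529.94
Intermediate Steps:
Q(y) = 0
B(m) = -15/4 (B(m) = -7/4 - 2 = -15/4)
z(E) = -12*E (z(E) = (2*E)*(-6) = -12*E)
Z = 134689/16 (Z = ((-15/4 + 0) - 88)² = (-15/4 - 88)² = (-367/4)² = 134689/16 ≈ 8418.1)
(Z + z(15)) + J = (134689/16 - 12*15) - 8768 = (134689/16 - 180) - 8768 = 131809/16 - 8768 = -8479/16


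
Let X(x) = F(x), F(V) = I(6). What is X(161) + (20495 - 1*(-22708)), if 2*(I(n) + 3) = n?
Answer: 43203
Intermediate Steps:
I(n) = -3 + n/2
F(V) = 0 (F(V) = -3 + (1/2)*6 = -3 + 3 = 0)
X(x) = 0
X(161) + (20495 - 1*(-22708)) = 0 + (20495 - 1*(-22708)) = 0 + (20495 + 22708) = 0 + 43203 = 43203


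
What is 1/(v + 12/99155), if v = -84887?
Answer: -99155/8416970473 ≈ -1.1780e-5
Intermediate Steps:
1/(v + 12/99155) = 1/(-84887 + 12/99155) = 1/(-8416970473/99155) = -99155/8416970473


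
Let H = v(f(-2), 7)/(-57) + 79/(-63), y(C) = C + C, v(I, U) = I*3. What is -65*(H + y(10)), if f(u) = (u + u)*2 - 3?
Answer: -1503580/1197 ≈ -1256.1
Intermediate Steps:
f(u) = -3 + 4*u (f(u) = (2*u)*2 - 3 = 4*u - 3 = -3 + 4*u)
v(I, U) = 3*I
y(C) = 2*C
H = -808/1197 (H = (3*(-3 + 4*(-2)))/(-57) + 79/(-63) = (3*(-3 - 8))*(-1/57) + 79*(-1/63) = (3*(-11))*(-1/57) - 79/63 = -33*(-1/57) - 79/63 = 11/19 - 79/63 = -808/1197 ≈ -0.67502)
-65*(H + y(10)) = -65*(-808/1197 + 2*10) = -65*(-808/1197 + 20) = -65*23132/1197 = -1503580/1197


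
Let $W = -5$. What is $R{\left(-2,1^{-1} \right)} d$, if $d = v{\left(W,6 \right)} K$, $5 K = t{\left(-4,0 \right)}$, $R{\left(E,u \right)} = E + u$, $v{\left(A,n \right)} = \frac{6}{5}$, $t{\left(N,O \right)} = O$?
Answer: $0$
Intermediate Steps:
$v{\left(A,n \right)} = \frac{6}{5}$ ($v{\left(A,n \right)} = 6 \cdot \frac{1}{5} = \frac{6}{5}$)
$K = 0$ ($K = \frac{1}{5} \cdot 0 = 0$)
$d = 0$ ($d = \frac{6}{5} \cdot 0 = 0$)
$R{\left(-2,1^{-1} \right)} d = \left(-2 + 1^{-1}\right) 0 = \left(-2 + 1\right) 0 = \left(-1\right) 0 = 0$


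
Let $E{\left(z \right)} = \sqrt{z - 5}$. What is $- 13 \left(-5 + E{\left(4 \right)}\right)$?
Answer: $65 - 13 i \approx 65.0 - 13.0 i$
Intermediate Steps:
$E{\left(z \right)} = \sqrt{-5 + z}$
$- 13 \left(-5 + E{\left(4 \right)}\right) = - 13 \left(-5 + \sqrt{-5 + 4}\right) = - 13 \left(-5 + \sqrt{-1}\right) = - 13 \left(-5 + i\right) = 65 - 13 i$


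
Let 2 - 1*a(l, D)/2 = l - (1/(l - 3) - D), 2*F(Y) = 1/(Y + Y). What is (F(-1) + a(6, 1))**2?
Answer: 13225/144 ≈ 91.840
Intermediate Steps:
F(Y) = 1/(4*Y) (F(Y) = 1/(2*(Y + Y)) = 1/(2*((2*Y))) = (1/(2*Y))/2 = 1/(4*Y))
a(l, D) = 4 - 2*D - 2*l + 2/(-3 + l) (a(l, D) = 4 - 2*(l - (1/(l - 3) - D)) = 4 - 2*(l - (1/(-3 + l) - D)) = 4 - 2*(l + (D - 1/(-3 + l))) = 4 - 2*(D + l - 1/(-3 + l)) = 4 + (-2*D - 2*l + 2/(-3 + l)) = 4 - 2*D - 2*l + 2/(-3 + l))
(F(-1) + a(6, 1))**2 = ((1/4)/(-1) + 2*(-5 - 1*6**2 + 3*1 + 5*6 - 1*1*6)/(-3 + 6))**2 = ((1/4)*(-1) + 2*(-5 - 1*36 + 3 + 30 - 6)/3)**2 = (-1/4 + 2*(1/3)*(-5 - 36 + 3 + 30 - 6))**2 = (-1/4 + 2*(1/3)*(-14))**2 = (-1/4 - 28/3)**2 = (-115/12)**2 = 13225/144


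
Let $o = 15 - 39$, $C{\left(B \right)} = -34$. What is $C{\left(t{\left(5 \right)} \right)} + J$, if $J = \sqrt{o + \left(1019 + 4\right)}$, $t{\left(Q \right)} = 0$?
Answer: $-34 + 3 \sqrt{111} \approx -2.393$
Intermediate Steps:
$o = -24$ ($o = 15 - 39 = -24$)
$J = 3 \sqrt{111}$ ($J = \sqrt{-24 + \left(1019 + 4\right)} = \sqrt{-24 + 1023} = \sqrt{999} = 3 \sqrt{111} \approx 31.607$)
$C{\left(t{\left(5 \right)} \right)} + J = -34 + 3 \sqrt{111}$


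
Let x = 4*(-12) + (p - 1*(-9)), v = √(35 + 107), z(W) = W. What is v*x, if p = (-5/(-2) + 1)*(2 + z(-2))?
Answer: -39*√142 ≈ -464.74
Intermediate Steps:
p = 0 (p = (-5/(-2) + 1)*(2 - 2) = (-5*(-½) + 1)*0 = (5/2 + 1)*0 = (7/2)*0 = 0)
v = √142 ≈ 11.916
x = -39 (x = 4*(-12) + (0 - 1*(-9)) = -48 + (0 + 9) = -48 + 9 = -39)
v*x = √142*(-39) = -39*√142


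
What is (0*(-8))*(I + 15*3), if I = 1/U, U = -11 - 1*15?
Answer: 0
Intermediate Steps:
U = -26 (U = -11 - 15 = -26)
I = -1/26 (I = 1/(-26) = -1/26 ≈ -0.038462)
(0*(-8))*(I + 15*3) = (0*(-8))*(-1/26 + 15*3) = 0*(-1/26 + 45) = 0*(1169/26) = 0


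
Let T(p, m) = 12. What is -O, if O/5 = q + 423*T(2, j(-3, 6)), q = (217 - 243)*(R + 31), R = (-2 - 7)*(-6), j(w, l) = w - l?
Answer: -14330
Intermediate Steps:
R = 54 (R = -9*(-6) = 54)
q = -2210 (q = (217 - 243)*(54 + 31) = -26*85 = -2210)
O = 14330 (O = 5*(-2210 + 423*12) = 5*(-2210 + 5076) = 5*2866 = 14330)
-O = -1*14330 = -14330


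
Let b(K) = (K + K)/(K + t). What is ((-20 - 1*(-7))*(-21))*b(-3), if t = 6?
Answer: -546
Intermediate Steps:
b(K) = 2*K/(6 + K) (b(K) = (K + K)/(K + 6) = (2*K)/(6 + K) = 2*K/(6 + K))
((-20 - 1*(-7))*(-21))*b(-3) = ((-20 - 1*(-7))*(-21))*(2*(-3)/(6 - 3)) = ((-20 + 7)*(-21))*(2*(-3)/3) = (-13*(-21))*(2*(-3)*(1/3)) = 273*(-2) = -546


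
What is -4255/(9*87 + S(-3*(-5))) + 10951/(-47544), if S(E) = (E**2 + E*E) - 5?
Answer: -53936887/14596008 ≈ -3.6953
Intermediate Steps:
S(E) = -5 + 2*E**2 (S(E) = (E**2 + E**2) - 5 = 2*E**2 - 5 = -5 + 2*E**2)
-4255/(9*87 + S(-3*(-5))) + 10951/(-47544) = -4255/(9*87 + (-5 + 2*(-3*(-5))**2)) + 10951/(-47544) = -4255/(783 + (-5 + 2*15**2)) + 10951*(-1/47544) = -4255/(783 + (-5 + 2*225)) - 10951/47544 = -4255/(783 + (-5 + 450)) - 10951/47544 = -4255/(783 + 445) - 10951/47544 = -4255/1228 - 10951/47544 = -53936887/14596008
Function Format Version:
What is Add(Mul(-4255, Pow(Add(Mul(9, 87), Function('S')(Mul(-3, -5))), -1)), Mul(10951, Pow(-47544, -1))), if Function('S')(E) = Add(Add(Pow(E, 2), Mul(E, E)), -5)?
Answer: Rational(-53936887, 14596008) ≈ -3.6953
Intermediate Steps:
Function('S')(E) = Add(-5, Mul(2, Pow(E, 2))) (Function('S')(E) = Add(Add(Pow(E, 2), Pow(E, 2)), -5) = Add(Mul(2, Pow(E, 2)), -5) = Add(-5, Mul(2, Pow(E, 2))))
Add(Mul(-4255, Pow(Add(Mul(9, 87), Function('S')(Mul(-3, -5))), -1)), Mul(10951, Pow(-47544, -1))) = Add(Mul(-4255, Pow(Add(Mul(9, 87), Add(-5, Mul(2, Pow(Mul(-3, -5), 2)))), -1)), Mul(10951, Pow(-47544, -1))) = Add(Mul(-4255, Pow(Add(783, Add(-5, Mul(2, Pow(15, 2)))), -1)), Mul(10951, Rational(-1, 47544))) = Add(Mul(-4255, Pow(Add(783, Add(-5, Mul(2, 225))), -1)), Rational(-10951, 47544)) = Add(Mul(-4255, Pow(Add(783, Add(-5, 450)), -1)), Rational(-10951, 47544)) = Add(Mul(-4255, Pow(Add(783, 445), -1)), Rational(-10951, 47544)) = Add(Mul(-4255, Pow(1228, -1)), Rational(-10951, 47544)) = Add(Mul(-4255, Rational(1, 1228)), Rational(-10951, 47544)) = Add(Rational(-4255, 1228), Rational(-10951, 47544)) = Rational(-53936887, 14596008)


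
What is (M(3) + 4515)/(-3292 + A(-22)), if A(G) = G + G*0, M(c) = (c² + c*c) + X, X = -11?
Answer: -2261/1657 ≈ -1.3645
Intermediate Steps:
M(c) = -11 + 2*c² (M(c) = (c² + c*c) - 11 = (c² + c²) - 11 = 2*c² - 11 = -11 + 2*c²)
A(G) = G (A(G) = G + 0 = G)
(M(3) + 4515)/(-3292 + A(-22)) = ((-11 + 2*3²) + 4515)/(-3292 - 22) = ((-11 + 2*9) + 4515)/(-3314) = ((-11 + 18) + 4515)*(-1/3314) = (7 + 4515)*(-1/3314) = 4522*(-1/3314) = -2261/1657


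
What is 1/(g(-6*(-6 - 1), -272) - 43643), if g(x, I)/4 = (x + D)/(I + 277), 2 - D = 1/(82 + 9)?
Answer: -455/19841553 ≈ -2.2932e-5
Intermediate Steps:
D = 181/91 (D = 2 - 1/(82 + 9) = 2 - 1/91 = 181/91 ≈ 1.9890)
g(x, I) = 4*(181/91 + x)/(277 + I) (g(x, I) = 4*((x + 181/91)/(I + 277)) = 4*((181/91 + x)/(277 + I)) = 4*(181/91 + x)/(277 + I))
1/(g(-6*(-6 - 1), -272) - 43643) = 1/(4*(181 + 91*(-6*(-6 - 1)))/(91*(277 - 272)) - 43643) = 1/((4/91)*(181 + 91*(-6*(-7)))/5 - 43643) = 1/((4/91)*(1/5)*(181 + 91*42) - 43643) = 1/((4/91)*(1/5)*(181 + 3822) - 43643) = 1/((4/91)*(1/5)*4003 - 43643) = 1/(16012/455 - 43643) = 1/(-19841553/455) = -455/19841553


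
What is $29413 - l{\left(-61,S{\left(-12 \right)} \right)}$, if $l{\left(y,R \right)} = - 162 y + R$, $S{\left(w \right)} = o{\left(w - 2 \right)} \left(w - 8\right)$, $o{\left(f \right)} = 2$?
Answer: $19571$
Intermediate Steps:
$S{\left(w \right)} = -16 + 2 w$ ($S{\left(w \right)} = 2 \left(w - 8\right) = 2 \left(-8 + w\right) = -16 + 2 w$)
$l{\left(y,R \right)} = R - 162 y$
$29413 - l{\left(-61,S{\left(-12 \right)} \right)} = 29413 - \left(\left(-16 + 2 \left(-12\right)\right) - -9882\right) = 29413 - \left(\left(-16 - 24\right) + 9882\right) = 29413 - \left(-40 + 9882\right) = 29413 - 9842 = 19571$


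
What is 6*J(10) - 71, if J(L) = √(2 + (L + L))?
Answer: -71 + 6*√22 ≈ -42.857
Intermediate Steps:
J(L) = √(2 + 2*L)
6*J(10) - 71 = 6*√(2 + 2*10) - 71 = 6*√(2 + 20) - 71 = 6*√22 - 71 = -71 + 6*√22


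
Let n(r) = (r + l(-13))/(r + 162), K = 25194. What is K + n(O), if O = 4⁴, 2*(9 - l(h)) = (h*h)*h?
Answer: 21064911/836 ≈ 25197.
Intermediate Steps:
l(h) = 9 - h³/2 (l(h) = 9 - h*h*h/2 = 9 - h²*h/2 = 9 - h³/2)
O = 256
n(r) = (2215/2 + r)/(162 + r) (n(r) = (r + (9 - ½*(-13)³))/(r + 162) = (r + (9 - ½*(-2197)))/(162 + r) = (r + (9 + 2197/2))/(162 + r) = (r + 2215/2)/(162 + r) = (2215/2 + r)/(162 + r))
K + n(O) = 25194 + (2215/2 + 256)/(162 + 256) = 25194 + (2727/2)/418 = 25194 + (1/418)*(2727/2) = 25194 + 2727/836 = 21064911/836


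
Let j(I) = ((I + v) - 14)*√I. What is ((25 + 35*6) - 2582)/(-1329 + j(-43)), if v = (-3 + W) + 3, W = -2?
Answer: 3119163/1915924 - 138473*I*√43/1915924 ≈ 1.628 - 0.47394*I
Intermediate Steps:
v = -2 (v = (-3 - 2) + 3 = -5 + 3 = -2)
j(I) = √I*(-16 + I) (j(I) = ((I - 2) - 14)*√I = ((-2 + I) - 14)*√I = (-16 + I)*√I = √I*(-16 + I))
((25 + 35*6) - 2582)/(-1329 + j(-43)) = ((25 + 35*6) - 2582)/(-1329 + √(-43)*(-16 - 43)) = ((25 + 210) - 2582)/(-1329 + (I*√43)*(-59)) = (235 - 2582)/(-1329 - 59*I*√43) = -2347/(-1329 - 59*I*√43)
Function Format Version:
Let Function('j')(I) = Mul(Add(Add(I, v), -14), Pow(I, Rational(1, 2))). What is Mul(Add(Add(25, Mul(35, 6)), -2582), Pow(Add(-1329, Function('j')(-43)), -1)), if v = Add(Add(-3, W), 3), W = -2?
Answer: Add(Rational(3119163, 1915924), Mul(Rational(-138473, 1915924), I, Pow(43, Rational(1, 2)))) ≈ Add(1.6280, Mul(-0.47394, I))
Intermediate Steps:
v = -2 (v = Add(Add(-3, -2), 3) = Add(-5, 3) = -2)
Function('j')(I) = Mul(Pow(I, Rational(1, 2)), Add(-16, I)) (Function('j')(I) = Mul(Add(Add(I, -2), -14), Pow(I, Rational(1, 2))) = Mul(Add(Add(-2, I), -14), Pow(I, Rational(1, 2))) = Mul(Add(-16, I), Pow(I, Rational(1, 2))) = Mul(Pow(I, Rational(1, 2)), Add(-16, I)))
Mul(Add(Add(25, Mul(35, 6)), -2582), Pow(Add(-1329, Function('j')(-43)), -1)) = Mul(Add(Add(25, Mul(35, 6)), -2582), Pow(Add(-1329, Mul(Pow(-43, Rational(1, 2)), Add(-16, -43))), -1)) = Mul(Add(Add(25, 210), -2582), Pow(Add(-1329, Mul(Mul(I, Pow(43, Rational(1, 2))), -59)), -1)) = Mul(Add(235, -2582), Pow(Add(-1329, Mul(-59, I, Pow(43, Rational(1, 2)))), -1)) = Mul(-2347, Pow(Add(-1329, Mul(-59, I, Pow(43, Rational(1, 2)))), -1))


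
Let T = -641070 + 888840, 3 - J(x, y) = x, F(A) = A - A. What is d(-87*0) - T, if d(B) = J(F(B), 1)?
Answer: -247767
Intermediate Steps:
F(A) = 0
J(x, y) = 3 - x
d(B) = 3 (d(B) = 3 - 1*0 = 3 + 0 = 3)
T = 247770
d(-87*0) - T = 3 - 1*247770 = 3 - 247770 = -247767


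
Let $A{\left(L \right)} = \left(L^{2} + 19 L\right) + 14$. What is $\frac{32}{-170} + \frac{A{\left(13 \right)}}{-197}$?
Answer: $- \frac{39702}{16745} \approx -2.371$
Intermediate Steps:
$A{\left(L \right)} = 14 + L^{2} + 19 L$
$\frac{32}{-170} + \frac{A{\left(13 \right)}}{-197} = \frac{32}{-170} + \frac{14 + 13^{2} + 19 \cdot 13}{-197} = 32 \left(- \frac{1}{170}\right) + \left(14 + 169 + 247\right) \left(- \frac{1}{197}\right) = - \frac{16}{85} + 430 \left(- \frac{1}{197}\right) = - \frac{16}{85} - \frac{430}{197} = - \frac{39702}{16745}$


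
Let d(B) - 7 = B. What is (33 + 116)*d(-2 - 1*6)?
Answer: -149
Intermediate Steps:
d(B) = 7 + B
(33 + 116)*d(-2 - 1*6) = (33 + 116)*(7 + (-2 - 1*6)) = 149*(7 + (-2 - 6)) = 149*(7 - 8) = 149*(-1) = -149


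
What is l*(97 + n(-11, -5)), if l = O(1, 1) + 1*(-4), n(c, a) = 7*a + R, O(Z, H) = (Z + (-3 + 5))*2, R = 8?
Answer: 140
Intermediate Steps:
O(Z, H) = 4 + 2*Z (O(Z, H) = (Z + 2)*2 = (2 + Z)*2 = 4 + 2*Z)
n(c, a) = 8 + 7*a (n(c, a) = 7*a + 8 = 8 + 7*a)
l = 2 (l = (4 + 2*1) + 1*(-4) = (4 + 2) - 4 = 6 - 4 = 2)
l*(97 + n(-11, -5)) = 2*(97 + (8 + 7*(-5))) = 2*(97 + (8 - 35)) = 2*(97 - 27) = 2*70 = 140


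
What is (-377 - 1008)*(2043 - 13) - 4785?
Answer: -2816335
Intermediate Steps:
(-377 - 1008)*(2043 - 13) - 4785 = -1385*2030 - 4785 = -2811550 - 4785 = -2816335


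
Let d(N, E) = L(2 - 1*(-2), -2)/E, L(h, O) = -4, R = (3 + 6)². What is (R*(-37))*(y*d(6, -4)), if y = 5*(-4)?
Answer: 59940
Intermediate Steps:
R = 81 (R = 9² = 81)
y = -20
d(N, E) = -4/E
(R*(-37))*(y*d(6, -4)) = (81*(-37))*(-(-80)/(-4)) = -(-59940)*(-4*(-¼)) = -(-59940) = -2997*(-20) = 59940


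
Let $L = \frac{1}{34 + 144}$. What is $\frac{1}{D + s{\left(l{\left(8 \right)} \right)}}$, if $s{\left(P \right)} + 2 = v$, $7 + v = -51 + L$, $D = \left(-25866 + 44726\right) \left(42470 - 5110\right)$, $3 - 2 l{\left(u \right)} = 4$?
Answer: $\frac{178}{125420498121} \approx 1.4192 \cdot 10^{-9}$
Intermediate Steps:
$l{\left(u \right)} = - \frac{1}{2}$ ($l{\left(u \right)} = \frac{3}{2} - 2 = - \frac{1}{2}$)
$L = \frac{1}{178} \approx 0.005618$
$D = 704609600$ ($D = 18860 \cdot 37360 = 704609600$)
$v = - \frac{10323}{178}$ ($v = -7 + \left(-51 + \frac{1}{178}\right) = -7 - \frac{9077}{178} = - \frac{10323}{178} \approx -57.994$)
$s{\left(P \right)} = - \frac{10679}{178}$ ($s{\left(P \right)} = -2 - \frac{10323}{178} = - \frac{10679}{178}$)
$\frac{1}{D + s{\left(l{\left(8 \right)} \right)}} = \frac{1}{704609600 - \frac{10679}{178}} = \frac{1}{\frac{125420498121}{178}} = \frac{178}{125420498121}$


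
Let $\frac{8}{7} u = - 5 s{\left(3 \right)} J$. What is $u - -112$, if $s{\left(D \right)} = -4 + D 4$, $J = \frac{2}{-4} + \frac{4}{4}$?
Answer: $\frac{189}{2} \approx 94.5$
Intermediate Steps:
$J = \frac{1}{2}$ ($J = 2 \left(- \frac{1}{4}\right) + 4 \cdot \frac{1}{4} = - \frac{1}{2} + 1 = \frac{1}{2} \approx 0.5$)
$s{\left(D \right)} = -4 + 4 D$
$u = - \frac{35}{2}$ ($u = \frac{7 - 5 \left(-4 + 4 \cdot 3\right) \frac{1}{2}}{8} = \frac{7 - 5 \left(-4 + 12\right) \frac{1}{2}}{8} = \frac{7 \left(-5\right) 8 \cdot \frac{1}{2}}{8} = \frac{7 \left(\left(-40\right) \frac{1}{2}\right)}{8} = \frac{7}{8} \left(-20\right) = - \frac{35}{2} \approx -17.5$)
$u - -112 = - \frac{35}{2} - -112 = - \frac{35}{2} + 112 = \frac{189}{2}$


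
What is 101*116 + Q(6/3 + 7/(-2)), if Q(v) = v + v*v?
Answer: 46867/4 ≈ 11717.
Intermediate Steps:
Q(v) = v + v²
101*116 + Q(6/3 + 7/(-2)) = 101*116 + (6/3 + 7/(-2))*(1 + (6/3 + 7/(-2))) = 11716 + (6*(⅓) + 7*(-½))*(1 + (6*(⅓) + 7*(-½))) = 11716 + (2 - 7/2)*(1 + (2 - 7/2)) = 11716 - 3*(1 - 3/2)/2 = 11716 - 3/2*(-½) = 11716 + ¾ = 46867/4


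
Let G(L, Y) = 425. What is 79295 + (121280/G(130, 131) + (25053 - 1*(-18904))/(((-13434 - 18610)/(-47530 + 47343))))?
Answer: 217454919079/2723740 ≈ 79837.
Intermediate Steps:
79295 + (121280/G(130, 131) + (25053 - 1*(-18904))/(((-13434 - 18610)/(-47530 + 47343)))) = 79295 + (121280/425 + (25053 - 1*(-18904))/(((-13434 - 18610)/(-47530 + 47343)))) = 79295 + (121280*(1/425) + (25053 + 18904)/((-32044/(-187)))) = 79295 + (24256/85 + 43957/((-32044*(-1/187)))) = 79295 + (24256/85 + 43957/(32044/187)) = 79295 + (24256/85 + 43957*(187/32044)) = 79295 + (24256/85 + 8219959/32044) = 79295 + 1475955779/2723740 = 217454919079/2723740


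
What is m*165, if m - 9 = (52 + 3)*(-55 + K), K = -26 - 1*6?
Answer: -788040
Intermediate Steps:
K = -32 (K = -26 - 6 = -32)
m = -4776 (m = 9 + (52 + 3)*(-55 - 32) = 9 + 55*(-87) = 9 - 4785 = -4776)
m*165 = -4776*165 = -788040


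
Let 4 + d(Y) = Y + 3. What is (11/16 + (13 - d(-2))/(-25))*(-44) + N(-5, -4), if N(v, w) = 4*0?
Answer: -209/100 ≈ -2.0900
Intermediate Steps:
N(v, w) = 0
d(Y) = -1 + Y (d(Y) = -4 + (Y + 3) = -4 + (3 + Y) = -1 + Y)
(11/16 + (13 - d(-2))/(-25))*(-44) + N(-5, -4) = (11/16 + (13 - (-1 - 2))/(-25))*(-44) + 0 = (11*(1/16) + (13 - 1*(-3))*(-1/25))*(-44) + 0 = (11/16 + (13 + 3)*(-1/25))*(-44) + 0 = (11/16 + 16*(-1/25))*(-44) + 0 = (11/16 - 16/25)*(-44) + 0 = (19/400)*(-44) + 0 = -209/100 + 0 = -209/100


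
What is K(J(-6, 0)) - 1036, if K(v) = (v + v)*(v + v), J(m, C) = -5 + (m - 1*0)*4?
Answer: 2328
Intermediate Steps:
J(m, C) = -5 + 4*m (J(m, C) = -5 + (m + 0)*4 = -5 + m*4 = -5 + 4*m)
K(v) = 4*v² (K(v) = (2*v)*(2*v) = 4*v²)
K(J(-6, 0)) - 1036 = 4*(-5 + 4*(-6))² - 1036 = 4*(-5 - 24)² - 1036 = 4*(-29)² - 1036 = 4*841 - 1036 = 3364 - 1036 = 2328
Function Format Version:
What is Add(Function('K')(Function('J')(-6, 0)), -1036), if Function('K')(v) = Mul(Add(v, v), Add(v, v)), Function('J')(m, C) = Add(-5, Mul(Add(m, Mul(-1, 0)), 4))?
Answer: 2328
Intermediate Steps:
Function('J')(m, C) = Add(-5, Mul(4, m)) (Function('J')(m, C) = Add(-5, Mul(Add(m, 0), 4)) = Add(-5, Mul(m, 4)) = Add(-5, Mul(4, m)))
Function('K')(v) = Mul(4, Pow(v, 2)) (Function('K')(v) = Mul(Mul(2, v), Mul(2, v)) = Mul(4, Pow(v, 2)))
Add(Function('K')(Function('J')(-6, 0)), -1036) = Add(Mul(4, Pow(Add(-5, Mul(4, -6)), 2)), -1036) = Add(Mul(4, Pow(Add(-5, -24), 2)), -1036) = Add(Mul(4, Pow(-29, 2)), -1036) = Add(Mul(4, 841), -1036) = Add(3364, -1036) = 2328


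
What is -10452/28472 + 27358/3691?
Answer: 185089661/26272538 ≈ 7.0450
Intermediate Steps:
-10452/28472 + 27358/3691 = -10452*1/28472 + 27358*(1/3691) = -2613/7118 + 27358/3691 = 185089661/26272538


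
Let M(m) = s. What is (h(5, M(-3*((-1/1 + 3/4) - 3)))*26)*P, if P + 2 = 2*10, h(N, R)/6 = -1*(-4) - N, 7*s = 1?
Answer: -2808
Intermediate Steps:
s = ⅐ (s = (⅐)*1 = ⅐ ≈ 0.14286)
M(m) = ⅐
h(N, R) = 24 - 6*N (h(N, R) = 6*(-1*(-4) - N) = 6*(4 - N) = 24 - 6*N)
P = 18 (P = -2 + 2*10 = -2 + 20 = 18)
(h(5, M(-3*((-1/1 + 3/4) - 3)))*26)*P = ((24 - 6*5)*26)*18 = ((24 - 30)*26)*18 = -6*26*18 = -156*18 = -2808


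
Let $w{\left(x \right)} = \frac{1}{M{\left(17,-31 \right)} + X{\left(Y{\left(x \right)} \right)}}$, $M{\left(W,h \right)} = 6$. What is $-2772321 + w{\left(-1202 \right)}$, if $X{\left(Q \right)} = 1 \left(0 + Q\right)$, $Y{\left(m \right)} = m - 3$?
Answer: $- \frac{3324012880}{1199} \approx -2.7723 \cdot 10^{6}$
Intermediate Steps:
$Y{\left(m \right)} = -3 + m$
$X{\left(Q \right)} = Q$ ($X{\left(Q \right)} = 1 Q = Q$)
$w{\left(x \right)} = \frac{1}{3 + x}$ ($w{\left(x \right)} = \frac{1}{6 + \left(-3 + x\right)} = \frac{1}{3 + x}$)
$-2772321 + w{\left(-1202 \right)} = -2772321 + \frac{1}{3 - 1202} = -2772321 + \frac{1}{-1199} = -2772321 - \frac{1}{1199} = - \frac{3324012880}{1199}$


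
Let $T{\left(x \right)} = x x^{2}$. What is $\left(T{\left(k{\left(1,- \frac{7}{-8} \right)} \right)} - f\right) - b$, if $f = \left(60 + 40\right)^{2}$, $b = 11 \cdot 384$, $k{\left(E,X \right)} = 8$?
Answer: $-13712$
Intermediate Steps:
$b = 4224$
$T{\left(x \right)} = x^{3}$
$f = 10000$ ($f = 100^{2} = 10000$)
$\left(T{\left(k{\left(1,- \frac{7}{-8} \right)} \right)} - f\right) - b = \left(8^{3} - 10000\right) - 4224 = \left(512 - 10000\right) - 4224 = -9488 - 4224 = -13712$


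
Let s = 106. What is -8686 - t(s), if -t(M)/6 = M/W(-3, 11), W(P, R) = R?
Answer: -94910/11 ≈ -8628.2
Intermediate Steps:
t(M) = -6*M/11
-8686 - t(s) = -8686 - (-6)*106/11 = -8686 - 1*(-636/11) = -8686 + 636/11 = -94910/11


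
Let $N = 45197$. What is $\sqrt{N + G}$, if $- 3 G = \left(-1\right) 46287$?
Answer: $\sqrt{60626} \approx 246.22$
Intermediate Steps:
$G = 15429$ ($G = - \frac{\left(-1\right) 46287}{3} = \left(- \frac{1}{3}\right) \left(-46287\right) = 15429$)
$\sqrt{N + G} = \sqrt{45197 + 15429} = \sqrt{60626}$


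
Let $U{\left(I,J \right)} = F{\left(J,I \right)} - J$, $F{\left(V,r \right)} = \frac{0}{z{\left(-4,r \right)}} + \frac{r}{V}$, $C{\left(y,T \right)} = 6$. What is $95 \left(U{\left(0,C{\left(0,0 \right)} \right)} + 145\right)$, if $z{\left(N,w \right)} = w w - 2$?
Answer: $13205$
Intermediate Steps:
$z{\left(N,w \right)} = -2 + w^{2}$ ($z{\left(N,w \right)} = w^{2} - 2 = -2 + w^{2}$)
$F{\left(V,r \right)} = \frac{r}{V}$ ($F{\left(V,r \right)} = \frac{0}{-2 + r^{2}} + \frac{r}{V} = 0 + \frac{r}{V} = \frac{r}{V}$)
$U{\left(I,J \right)} = - J + \frac{I}{J}$ ($U{\left(I,J \right)} = \frac{I}{J} - J = - J + \frac{I}{J}$)
$95 \left(U{\left(0,C{\left(0,0 \right)} \right)} + 145\right) = 95 \left(\left(\left(-1\right) 6 + \frac{0}{6}\right) + 145\right) = 95 \left(\left(-6 + 0 \cdot \frac{1}{6}\right) + 145\right) = 95 \left(\left(-6 + 0\right) + 145\right) = 95 \left(-6 + 145\right) = 95 \cdot 139 = 13205$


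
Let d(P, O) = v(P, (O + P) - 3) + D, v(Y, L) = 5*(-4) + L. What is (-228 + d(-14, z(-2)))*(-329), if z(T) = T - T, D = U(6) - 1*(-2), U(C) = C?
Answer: 84553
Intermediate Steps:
D = 8 (D = 6 - 1*(-2) = 6 + 2 = 8)
z(T) = 0
v(Y, L) = -20 + L
d(P, O) = -15 + O + P (d(P, O) = (-20 + ((O + P) - 3)) + 8 = (-20 + (-3 + O + P)) + 8 = (-23 + O + P) + 8 = -15 + O + P)
(-228 + d(-14, z(-2)))*(-329) = (-228 + (-15 + 0 - 14))*(-329) = (-228 - 29)*(-329) = -257*(-329) = 84553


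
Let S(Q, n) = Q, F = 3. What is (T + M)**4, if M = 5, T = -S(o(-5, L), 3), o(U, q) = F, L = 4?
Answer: 16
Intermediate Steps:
o(U, q) = 3
T = -3 (T = -1*3 = -3)
(T + M)**4 = (-3 + 5)**4 = 2**4 = 16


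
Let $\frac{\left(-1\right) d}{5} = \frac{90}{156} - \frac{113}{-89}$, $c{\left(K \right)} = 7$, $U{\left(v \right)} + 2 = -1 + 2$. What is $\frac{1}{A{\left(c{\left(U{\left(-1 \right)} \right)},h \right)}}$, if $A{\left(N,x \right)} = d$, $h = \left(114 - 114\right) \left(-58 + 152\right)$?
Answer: $- \frac{2314}{21365} \approx -0.10831$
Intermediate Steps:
$U{\left(v \right)} = -1$ ($U{\left(v \right)} = -2 + \left(-1 + 2\right) = -2 + 1 = -1$)
$h = 0$ ($h = \left(114 - 114\right) 94 = 0 \cdot 94 = 0$)
$d = - \frac{21365}{2314}$ ($d = - 5 \left(\frac{90}{156} - \frac{113}{-89}\right) = - 5 \left(90 \cdot \frac{1}{156} - - \frac{113}{89}\right) = - 5 \left(\frac{15}{26} + \frac{113}{89}\right) = \left(-5\right) \frac{4273}{2314} = - \frac{21365}{2314} \approx -9.2329$)
$A{\left(N,x \right)} = - \frac{21365}{2314}$
$\frac{1}{A{\left(c{\left(U{\left(-1 \right)} \right)},h \right)}} = \frac{1}{- \frac{21365}{2314}} = - \frac{2314}{21365}$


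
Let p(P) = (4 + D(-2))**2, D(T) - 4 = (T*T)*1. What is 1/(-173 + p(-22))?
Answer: -1/29 ≈ -0.034483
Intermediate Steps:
D(T) = 4 + T**2 (D(T) = 4 + (T*T)*1 = 4 + T**2*1 = 4 + T**2)
p(P) = 144 (p(P) = (4 + (4 + (-2)**2))**2 = (4 + (4 + 4))**2 = (4 + 8)**2 = 12**2 = 144)
1/(-173 + p(-22)) = 1/(-173 + 144) = 1/(-29) = -1/29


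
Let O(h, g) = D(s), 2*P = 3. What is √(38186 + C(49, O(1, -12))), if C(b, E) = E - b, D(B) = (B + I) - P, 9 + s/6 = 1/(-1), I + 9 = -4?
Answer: 5*√6090/2 ≈ 195.10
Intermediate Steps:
P = 3/2 (P = (½)*3 = 3/2 ≈ 1.5000)
I = -13 (I = -9 - 4 = -13)
s = -60 (s = -54 + 6*(1/(-1)) = -54 + 6*(1*(-1)) = -54 + 6*(-1) = -54 - 6 = -60)
D(B) = -29/2 + B (D(B) = (B - 13) - 1*3/2 = (-13 + B) - 3/2 = -29/2 + B)
O(h, g) = -149/2 (O(h, g) = -29/2 - 60 = -149/2)
√(38186 + C(49, O(1, -12))) = √(38186 + (-149/2 - 1*49)) = √(38186 + (-149/2 - 49)) = √(38186 - 247/2) = √(76125/2) = 5*√6090/2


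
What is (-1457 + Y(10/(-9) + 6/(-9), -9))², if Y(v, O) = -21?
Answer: 2184484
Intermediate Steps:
(-1457 + Y(10/(-9) + 6/(-9), -9))² = (-1457 - 21)² = (-1478)² = 2184484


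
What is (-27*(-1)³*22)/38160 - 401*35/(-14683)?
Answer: 30238739/31127960 ≈ 0.97143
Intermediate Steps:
(-27*(-1)³*22)/38160 - 401*35/(-14683) = (-27*(-1)*22)*(1/38160) - 14035*(-1/14683) = (27*22)*(1/38160) + 14035/14683 = 594*(1/38160) + 14035/14683 = 33/2120 + 14035/14683 = 30238739/31127960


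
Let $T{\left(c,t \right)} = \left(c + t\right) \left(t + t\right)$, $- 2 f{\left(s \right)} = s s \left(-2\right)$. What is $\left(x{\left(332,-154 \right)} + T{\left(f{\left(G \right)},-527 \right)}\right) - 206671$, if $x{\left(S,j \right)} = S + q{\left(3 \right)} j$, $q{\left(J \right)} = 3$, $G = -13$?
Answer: $170531$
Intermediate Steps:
$f{\left(s \right)} = s^{2}$ ($f{\left(s \right)} = - \frac{s s \left(-2\right)}{2} = - \frac{s^{2} \left(-2\right)}{2} = - \frac{\left(-2\right) s^{2}}{2} = s^{2}$)
$T{\left(c,t \right)} = 2 t \left(c + t\right)$ ($T{\left(c,t \right)} = \left(c + t\right) 2 t = 2 t \left(c + t\right)$)
$x{\left(S,j \right)} = S + 3 j$
$\left(x{\left(332,-154 \right)} + T{\left(f{\left(G \right)},-527 \right)}\right) - 206671 = \left(\left(332 + 3 \left(-154\right)\right) + 2 \left(-527\right) \left(\left(-13\right)^{2} - 527\right)\right) - 206671 = \left(\left(332 - 462\right) + 2 \left(-527\right) \left(169 - 527\right)\right) - 206671 = \left(-130 + 2 \left(-527\right) \left(-358\right)\right) - 206671 = \left(-130 + 377332\right) - 206671 = 377202 - 206671 = 170531$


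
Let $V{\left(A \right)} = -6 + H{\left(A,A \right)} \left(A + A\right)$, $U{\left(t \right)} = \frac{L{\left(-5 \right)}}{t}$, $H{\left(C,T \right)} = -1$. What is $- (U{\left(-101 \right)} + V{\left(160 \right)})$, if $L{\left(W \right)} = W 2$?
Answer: $\frac{32916}{101} \approx 325.9$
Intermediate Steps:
$L{\left(W \right)} = 2 W$
$U{\left(t \right)} = - \frac{10}{t}$ ($U{\left(t \right)} = \frac{2 \left(-5\right)}{t} = - \frac{10}{t}$)
$V{\left(A \right)} = -6 - 2 A$ ($V{\left(A \right)} = -6 - \left(A + A\right) = -6 - 2 A$)
$- (U{\left(-101 \right)} + V{\left(160 \right)}) = - (- \frac{10}{-101} - 326) = - (\left(-10\right) \left(- \frac{1}{101}\right) - 326) = - (\frac{10}{101} - 326) = \left(-1\right) \left(- \frac{32916}{101}\right) = \frac{32916}{101}$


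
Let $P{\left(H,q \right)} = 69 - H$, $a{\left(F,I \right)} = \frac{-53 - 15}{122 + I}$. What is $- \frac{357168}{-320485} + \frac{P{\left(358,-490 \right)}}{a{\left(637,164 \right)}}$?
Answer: $\frac{779813371}{640970} \approx 1216.6$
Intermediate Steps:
$a{\left(F,I \right)} = - \frac{68}{122 + I}$
$- \frac{357168}{-320485} + \frac{P{\left(358,-490 \right)}}{a{\left(637,164 \right)}} = - \frac{357168}{-320485} + \frac{69 - 358}{\left(-68\right) \frac{1}{122 + 164}} = \left(-357168\right) \left(- \frac{1}{320485}\right) + \frac{69 - 358}{\left(-68\right) \frac{1}{286}} = \frac{357168}{320485} - \frac{289}{\left(-68\right) \frac{1}{286}} = \frac{357168}{320485} - \frac{289}{- \frac{34}{143}} = \frac{357168}{320485} - - \frac{2431}{2} = \frac{357168}{320485} + \frac{2431}{2} = \frac{779813371}{640970}$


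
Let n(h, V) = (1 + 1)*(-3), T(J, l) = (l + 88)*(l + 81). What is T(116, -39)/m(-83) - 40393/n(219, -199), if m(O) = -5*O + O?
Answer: 1677853/249 ≈ 6738.4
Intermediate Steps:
T(J, l) = (81 + l)*(88 + l) (T(J, l) = (88 + l)*(81 + l) = (81 + l)*(88 + l))
m(O) = -4*O
n(h, V) = -6 (n(h, V) = 2*(-3) = -6)
T(116, -39)/m(-83) - 40393/n(219, -199) = (7128 + (-39)² + 169*(-39))/((-4*(-83))) - 40393/(-6) = (7128 + 1521 - 6591)/332 - 40393*(-⅙) = 2058*(1/332) + 40393/6 = 1029/166 + 40393/6 = 1677853/249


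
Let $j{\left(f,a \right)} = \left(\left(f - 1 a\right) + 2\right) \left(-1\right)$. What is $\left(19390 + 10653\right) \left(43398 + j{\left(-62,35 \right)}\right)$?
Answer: $1306660199$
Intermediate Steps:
$j{\left(f,a \right)} = -2 + a - f$ ($j{\left(f,a \right)} = \left(\left(f - a\right) + 2\right) \left(-1\right) = \left(2 + f - a\right) \left(-1\right) = -2 + a - f$)
$\left(19390 + 10653\right) \left(43398 + j{\left(-62,35 \right)}\right) = \left(19390 + 10653\right) \left(43398 - -95\right) = 30043 \left(43398 + \left(-2 + 35 + 62\right)\right) = 30043 \left(43398 + 95\right) = 30043 \cdot 43493 = 1306660199$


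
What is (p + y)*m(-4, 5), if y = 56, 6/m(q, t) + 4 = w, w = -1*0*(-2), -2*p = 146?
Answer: 51/2 ≈ 25.500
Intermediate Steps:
p = -73 (p = -½*146 = -73)
w = 0 (w = -0*(-2) = -1*0 = 0)
m(q, t) = -3/2 (m(q, t) = 6/(-4 + 0) = 6/(-4) = 6*(-¼) = -3/2)
(p + y)*m(-4, 5) = (-73 + 56)*(-3/2) = -17*(-3/2) = 51/2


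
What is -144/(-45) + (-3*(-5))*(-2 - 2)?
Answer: -284/5 ≈ -56.800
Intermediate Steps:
-144/(-45) + (-3*(-5))*(-2 - 2) = -1/45*(-144) + 15*(-4) = 16/5 - 60 = -284/5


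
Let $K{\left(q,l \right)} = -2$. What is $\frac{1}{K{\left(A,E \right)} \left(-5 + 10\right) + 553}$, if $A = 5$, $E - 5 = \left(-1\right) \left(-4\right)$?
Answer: $\frac{1}{543} \approx 0.0018416$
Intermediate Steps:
$E = 9$ ($E = 5 - -4 = 5 + 4 = 9$)
$\frac{1}{K{\left(A,E \right)} \left(-5 + 10\right) + 553} = \frac{1}{- 2 \left(-5 + 10\right) + 553} = \frac{1}{\left(-2\right) 5 + 553} = \frac{1}{-10 + 553} = \frac{1}{543}$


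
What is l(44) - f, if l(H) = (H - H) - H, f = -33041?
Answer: 32997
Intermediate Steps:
l(H) = -H (l(H) = 0 - H = -H)
l(44) - f = -1*44 - 1*(-33041) = -44 + 33041 = 32997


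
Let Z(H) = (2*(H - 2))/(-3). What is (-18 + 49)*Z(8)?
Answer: -124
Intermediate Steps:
Z(H) = 4/3 - 2*H/3 (Z(H) = (2*(-2 + H))*(-1/3) = (-4 + 2*H)*(-1/3) = 4/3 - 2*H/3)
(-18 + 49)*Z(8) = (-18 + 49)*(4/3 - 2/3*8) = 31*(4/3 - 16/3) = 31*(-4) = -124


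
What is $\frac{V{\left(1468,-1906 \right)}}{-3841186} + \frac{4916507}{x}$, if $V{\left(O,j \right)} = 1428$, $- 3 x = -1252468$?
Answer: $\frac{28326932523801}{2405481273524} \approx 11.776$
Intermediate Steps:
$x = \frac{1252468}{3}$ ($x = \left(- \frac{1}{3}\right) \left(-1252468\right) = \frac{1252468}{3} \approx 4.1749 \cdot 10^{5}$)
$\frac{V{\left(1468,-1906 \right)}}{-3841186} + \frac{4916507}{x} = \frac{1428}{-3841186} + \frac{4916507}{\frac{1252468}{3}} = 1428 \left(- \frac{1}{3841186}\right) + 4916507 \cdot \frac{3}{1252468} = - \frac{714}{1920593} + \frac{14749521}{1252468} = \frac{28326932523801}{2405481273524}$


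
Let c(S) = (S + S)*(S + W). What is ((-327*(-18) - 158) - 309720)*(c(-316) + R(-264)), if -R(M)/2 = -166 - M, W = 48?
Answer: -51429366560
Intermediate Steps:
c(S) = 2*S*(48 + S) (c(S) = (S + S)*(S + 48) = (2*S)*(48 + S) = 2*S*(48 + S))
R(M) = 332 + 2*M (R(M) = -2*(-166 - M) = 332 + 2*M)
((-327*(-18) - 158) - 309720)*(c(-316) + R(-264)) = ((-327*(-18) - 158) - 309720)*(2*(-316)*(48 - 316) + (332 + 2*(-264))) = ((5886 - 158) - 309720)*(2*(-316)*(-268) + (332 - 528)) = (5728 - 309720)*(169376 - 196) = -303992*169180 = -51429366560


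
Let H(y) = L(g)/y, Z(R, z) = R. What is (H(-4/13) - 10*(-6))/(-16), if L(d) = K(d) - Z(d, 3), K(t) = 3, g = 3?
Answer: -15/4 ≈ -3.7500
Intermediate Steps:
L(d) = 3 - d
H(y) = 0 (H(y) = (3 - 1*3)/y = (3 - 3)/y = 0/y = 0)
(H(-4/13) - 10*(-6))/(-16) = (0 - 10*(-6))/(-16) = -(0 + 60)/16 = -1/16*60 = -15/4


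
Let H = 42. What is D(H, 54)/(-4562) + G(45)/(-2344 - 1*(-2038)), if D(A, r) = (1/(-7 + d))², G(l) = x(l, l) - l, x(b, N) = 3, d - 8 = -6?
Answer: 798299/5816550 ≈ 0.13725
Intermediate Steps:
d = 2 (d = 8 - 6 = 2)
G(l) = 3 - l
D(A, r) = 1/25 (D(A, r) = (1/(-7 + 2))² = (1/(-5))² = (-⅕)² = 1/25)
D(H, 54)/(-4562) + G(45)/(-2344 - 1*(-2038)) = (1/25)/(-4562) + (3 - 1*45)/(-2344 - 1*(-2038)) = (1/25)*(-1/4562) + (3 - 45)/(-2344 + 2038) = -1/114050 - 42/(-306) = -1/114050 - 42*(-1/306) = -1/114050 + 7/51 = 798299/5816550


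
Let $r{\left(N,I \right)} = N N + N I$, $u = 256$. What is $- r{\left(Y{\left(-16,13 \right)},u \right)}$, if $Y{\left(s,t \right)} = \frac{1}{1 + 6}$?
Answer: $- \frac{1793}{49} \approx -36.592$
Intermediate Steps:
$Y{\left(s,t \right)} = \frac{1}{7}$
$r{\left(N,I \right)} = N^{2} + I N$
$- r{\left(Y{\left(-16,13 \right)},u \right)} = - \frac{256 + \frac{1}{7}}{7} = - \frac{1793}{7 \cdot 7} = \left(-1\right) \frac{1793}{49} = - \frac{1793}{49}$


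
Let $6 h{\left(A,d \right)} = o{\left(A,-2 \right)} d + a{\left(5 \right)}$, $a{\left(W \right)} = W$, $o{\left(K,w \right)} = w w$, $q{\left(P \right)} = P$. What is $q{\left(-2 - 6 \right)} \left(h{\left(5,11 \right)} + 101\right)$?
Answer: $- \frac{2620}{3} \approx -873.33$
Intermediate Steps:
$o{\left(K,w \right)} = w^{2}$
$h{\left(A,d \right)} = \frac{5}{6} + \frac{2 d}{3}$ ($h{\left(A,d \right)} = \frac{\left(-2\right)^{2} d + 5}{6} = \frac{4 d + 5}{6} = \frac{5 + 4 d}{6} = \frac{5}{6} + \frac{2 d}{3}$)
$q{\left(-2 - 6 \right)} \left(h{\left(5,11 \right)} + 101\right) = \left(-2 - 6\right) \left(\left(\frac{5}{6} + \frac{2}{3} \cdot 11\right) + 101\right) = \left(-2 - 6\right) \left(\left(\frac{5}{6} + \frac{22}{3}\right) + 101\right) = - 8 \left(\frac{49}{6} + 101\right) = \left(-8\right) \frac{655}{6} = - \frac{2620}{3}$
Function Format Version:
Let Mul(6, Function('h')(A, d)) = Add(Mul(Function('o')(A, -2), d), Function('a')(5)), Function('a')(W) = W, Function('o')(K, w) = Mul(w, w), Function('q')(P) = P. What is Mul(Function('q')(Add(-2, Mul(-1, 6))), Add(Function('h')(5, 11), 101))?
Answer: Rational(-2620, 3) ≈ -873.33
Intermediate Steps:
Function('o')(K, w) = Pow(w, 2)
Function('h')(A, d) = Add(Rational(5, 6), Mul(Rational(2, 3), d)) (Function('h')(A, d) = Mul(Rational(1, 6), Add(Mul(Pow(-2, 2), d), 5)) = Mul(Rational(1, 6), Add(Mul(4, d), 5)) = Mul(Rational(1, 6), Add(5, Mul(4, d))) = Add(Rational(5, 6), Mul(Rational(2, 3), d)))
Mul(Function('q')(Add(-2, Mul(-1, 6))), Add(Function('h')(5, 11), 101)) = Mul(Add(-2, Mul(-1, 6)), Add(Add(Rational(5, 6), Mul(Rational(2, 3), 11)), 101)) = Mul(Add(-2, -6), Add(Add(Rational(5, 6), Rational(22, 3)), 101)) = Mul(-8, Add(Rational(49, 6), 101)) = Mul(-8, Rational(655, 6)) = Rational(-2620, 3)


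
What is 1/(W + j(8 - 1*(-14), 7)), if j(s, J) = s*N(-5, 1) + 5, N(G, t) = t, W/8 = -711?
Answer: -1/5661 ≈ -0.00017665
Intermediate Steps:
W = -5688 (W = 8*(-711) = -5688)
j(s, J) = 5 + s (j(s, J) = s*1 + 5 = s + 5 = 5 + s)
1/(W + j(8 - 1*(-14), 7)) = 1/(-5688 + (5 + (8 - 1*(-14)))) = 1/(-5688 + (5 + (8 + 14))) = 1/(-5688 + (5 + 22)) = 1/(-5688 + 27) = 1/(-5661) = -1/5661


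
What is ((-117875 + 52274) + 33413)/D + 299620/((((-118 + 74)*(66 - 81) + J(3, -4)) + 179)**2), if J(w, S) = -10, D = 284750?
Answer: 31597940846/97845937375 ≈ 0.32294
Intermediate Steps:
((-117875 + 52274) + 33413)/D + 299620/((((-118 + 74)*(66 - 81) + J(3, -4)) + 179)**2) = ((-117875 + 52274) + 33413)/284750 + 299620/((((-118 + 74)*(66 - 81) - 10) + 179)**2) = (-65601 + 33413)*(1/284750) + 299620/(((-44*(-15) - 10) + 179)**2) = -32188*1/284750 + 299620/(((660 - 10) + 179)**2) = -16094/142375 + 299620/((650 + 179)**2) = -16094/142375 + 299620/(829**2) = -16094/142375 + 299620/687241 = 31597940846/97845937375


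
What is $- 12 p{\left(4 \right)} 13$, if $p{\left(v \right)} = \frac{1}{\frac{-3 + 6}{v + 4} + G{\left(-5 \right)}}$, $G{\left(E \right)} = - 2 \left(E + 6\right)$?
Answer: $96$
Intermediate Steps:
$G{\left(E \right)} = -12 - 2 E$ ($G{\left(E \right)} = - 2 \left(6 + E\right) = -12 - 2 E$)
$p{\left(v \right)} = \frac{1}{-2 + \frac{3}{4 + v}}$ ($p{\left(v \right)} = \frac{1}{\frac{-3 + 6}{v + 4} - 2} = \frac{1}{\frac{3}{4 + v} + \left(-12 + 10\right)} = \frac{1}{\frac{3}{4 + v} - 2} = \frac{1}{-2 + \frac{3}{4 + v}}$)
$- 12 p{\left(4 \right)} 13 = - 12 \frac{-4 - 4}{5 + 2 \cdot 4} \cdot 13 = - 12 \frac{-4 - 4}{5 + 8} \cdot 13 = - 12 \cdot \frac{1}{13} \left(-8\right) 13 = \left(-12\right) \left(- \frac{8}{13}\right) 13 = \frac{96}{13} \cdot 13 = 96$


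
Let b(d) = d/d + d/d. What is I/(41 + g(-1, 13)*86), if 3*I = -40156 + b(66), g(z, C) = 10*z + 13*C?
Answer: -40154/41145 ≈ -0.97591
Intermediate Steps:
b(d) = 2 (b(d) = 1 + 1 = 2)
I = -40154/3 (I = (-40156 + 2)/3 = (1/3)*(-40154) = -40154/3 ≈ -13385.)
I/(41 + g(-1, 13)*86) = -40154/(3*(41 + (10*(-1) + 13*13)*86)) = -40154/(3*(41 + (-10 + 169)*86)) = -40154/(3*(41 + 159*86)) = -40154/(3*(41 + 13674)) = -40154/3/13715 = -40154/3*1/13715 = -40154/41145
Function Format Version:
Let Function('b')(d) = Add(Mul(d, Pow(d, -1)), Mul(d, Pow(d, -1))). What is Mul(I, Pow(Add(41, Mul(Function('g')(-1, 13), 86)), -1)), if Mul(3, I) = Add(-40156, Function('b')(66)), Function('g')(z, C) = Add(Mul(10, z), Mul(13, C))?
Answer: Rational(-40154, 41145) ≈ -0.97591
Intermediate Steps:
Function('b')(d) = 2 (Function('b')(d) = Add(1, 1) = 2)
I = Rational(-40154, 3) (I = Mul(Rational(1, 3), Add(-40156, 2)) = Mul(Rational(1, 3), -40154) = Rational(-40154, 3) ≈ -13385.)
Mul(I, Pow(Add(41, Mul(Function('g')(-1, 13), 86)), -1)) = Mul(Rational(-40154, 3), Pow(Add(41, Mul(Add(Mul(10, -1), Mul(13, 13)), 86)), -1)) = Mul(Rational(-40154, 3), Pow(Add(41, Mul(Add(-10, 169), 86)), -1)) = Mul(Rational(-40154, 3), Pow(Add(41, Mul(159, 86)), -1)) = Mul(Rational(-40154, 3), Pow(Add(41, 13674), -1)) = Mul(Rational(-40154, 3), Pow(13715, -1)) = Mul(Rational(-40154, 3), Rational(1, 13715)) = Rational(-40154, 41145)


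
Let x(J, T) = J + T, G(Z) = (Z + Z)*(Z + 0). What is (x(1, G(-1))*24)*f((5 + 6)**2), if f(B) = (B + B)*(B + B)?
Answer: 4216608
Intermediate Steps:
G(Z) = 2*Z**2 (G(Z) = (2*Z)*Z = 2*Z**2)
f(B) = 4*B**2 (f(B) = (2*B)*(2*B) = 4*B**2)
(x(1, G(-1))*24)*f((5 + 6)**2) = ((1 + 2*(-1)**2)*24)*(4*((5 + 6)**2)**2) = ((1 + 2*1)*24)*(4*(11**2)**2) = ((1 + 2)*24)*(4*121**2) = (3*24)*(4*14641) = 72*58564 = 4216608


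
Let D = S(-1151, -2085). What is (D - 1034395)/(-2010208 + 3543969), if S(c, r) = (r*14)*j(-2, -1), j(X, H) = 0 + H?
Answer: -1005205/1533761 ≈ -0.65539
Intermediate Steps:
j(X, H) = H
S(c, r) = -14*r (S(c, r) = (r*14)*(-1) = (14*r)*(-1) = -14*r)
D = 29190 (D = -14*(-2085) = 29190)
(D - 1034395)/(-2010208 + 3543969) = (29190 - 1034395)/(-2010208 + 3543969) = -1005205/1533761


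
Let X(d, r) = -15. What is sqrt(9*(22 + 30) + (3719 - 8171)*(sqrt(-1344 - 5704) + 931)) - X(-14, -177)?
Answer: 15 + 2*sqrt(-1036086 - 2226*I*sqrt(1762)) ≈ 106.7 - 2037.8*I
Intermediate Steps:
sqrt(9*(22 + 30) + (3719 - 8171)*(sqrt(-1344 - 5704) + 931)) - X(-14, -177) = sqrt(9*(22 + 30) + (3719 - 8171)*(sqrt(-1344 - 5704) + 931)) - 1*(-15) = sqrt(9*52 - 4452*(sqrt(-7048) + 931)) + 15 = sqrt(468 - 4452*(2*I*sqrt(1762) + 931)) + 15 = sqrt(468 - 4452*(931 + 2*I*sqrt(1762))) + 15 = sqrt(468 + (-4144812 - 8904*I*sqrt(1762))) + 15 = sqrt(-4144344 - 8904*I*sqrt(1762)) + 15 = 15 + sqrt(-4144344 - 8904*I*sqrt(1762))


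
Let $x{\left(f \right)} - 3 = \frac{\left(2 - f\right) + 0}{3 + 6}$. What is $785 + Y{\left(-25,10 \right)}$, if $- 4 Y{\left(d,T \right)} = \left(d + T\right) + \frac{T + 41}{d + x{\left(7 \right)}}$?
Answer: $\frac{160231}{203} \approx 789.32$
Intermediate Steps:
$x{\left(f \right)} = \frac{29}{9} - \frac{f}{9}$ ($x{\left(f \right)} = 3 + \frac{\left(2 - f\right) + 0}{3 + 6} = 3 + \frac{2 - f}{9} = 3 + \left(2 - f\right) \frac{1}{9} = 3 - \left(- \frac{2}{9} + \frac{f}{9}\right) = \frac{29}{9} - \frac{f}{9}$)
$Y{\left(d,T \right)} = - \frac{T}{4} - \frac{d}{4} - \frac{41 + T}{4 \left(\frac{22}{9} + d\right)}$ ($Y{\left(d,T \right)} = - \frac{\left(d + T\right) + \frac{T + 41}{d + \left(\frac{29}{9} - \frac{7}{9}\right)}}{4} = - \frac{\left(T + d\right) + \frac{41 + T}{d + \left(\frac{29}{9} - \frac{7}{9}\right)}}{4} = - \frac{\left(T + d\right) + \frac{41 + T}{d + \frac{22}{9}}}{4} = - \frac{\left(T + d\right) + \frac{41 + T}{\frac{22}{9} + d}}{4} = - \frac{T + d + \frac{41 + T}{\frac{22}{9} + d}}{4} = - \frac{T}{4} - \frac{d}{4} - \frac{41 + T}{4 \left(\frac{22}{9} + d\right)}$)
$785 + Y{\left(-25,10 \right)} = 785 + \frac{-369 - 310 - -550 - 9 \left(-25\right)^{2} - 90 \left(-25\right)}{4 \left(22 + 9 \left(-25\right)\right)} = 785 + \frac{-369 - 310 + 550 - 5625 + 2250}{4 \left(22 - 225\right)} = 785 + \frac{-369 - 310 + 550 - 5625 + 2250}{4 \left(-203\right)} = 785 + \frac{1}{4} \left(- \frac{1}{203}\right) \left(-3504\right) = 785 + \frac{876}{203} = \frac{160231}{203}$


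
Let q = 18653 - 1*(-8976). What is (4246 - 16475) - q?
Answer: -39858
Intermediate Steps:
q = 27629 (q = 18653 + 8976 = 27629)
(4246 - 16475) - q = (4246 - 16475) - 1*27629 = -12229 - 27629 = -39858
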